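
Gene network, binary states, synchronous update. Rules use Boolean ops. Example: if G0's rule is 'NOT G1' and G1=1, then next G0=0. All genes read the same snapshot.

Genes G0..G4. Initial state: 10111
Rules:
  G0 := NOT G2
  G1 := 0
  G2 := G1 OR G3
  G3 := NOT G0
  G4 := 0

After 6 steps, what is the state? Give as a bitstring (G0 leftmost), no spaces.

Step 1: G0=NOT G2=NOT 1=0 G1=0(const) G2=G1|G3=0|1=1 G3=NOT G0=NOT 1=0 G4=0(const) -> 00100
Step 2: G0=NOT G2=NOT 1=0 G1=0(const) G2=G1|G3=0|0=0 G3=NOT G0=NOT 0=1 G4=0(const) -> 00010
Step 3: G0=NOT G2=NOT 0=1 G1=0(const) G2=G1|G3=0|1=1 G3=NOT G0=NOT 0=1 G4=0(const) -> 10110
Step 4: G0=NOT G2=NOT 1=0 G1=0(const) G2=G1|G3=0|1=1 G3=NOT G0=NOT 1=0 G4=0(const) -> 00100
Step 5: G0=NOT G2=NOT 1=0 G1=0(const) G2=G1|G3=0|0=0 G3=NOT G0=NOT 0=1 G4=0(const) -> 00010
Step 6: G0=NOT G2=NOT 0=1 G1=0(const) G2=G1|G3=0|1=1 G3=NOT G0=NOT 0=1 G4=0(const) -> 10110

10110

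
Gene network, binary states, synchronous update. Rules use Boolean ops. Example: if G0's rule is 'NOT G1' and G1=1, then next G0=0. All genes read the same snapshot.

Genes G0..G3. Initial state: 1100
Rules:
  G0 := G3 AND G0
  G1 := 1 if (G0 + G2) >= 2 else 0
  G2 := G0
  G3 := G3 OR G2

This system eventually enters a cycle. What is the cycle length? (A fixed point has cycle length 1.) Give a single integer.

Answer: 1

Derivation:
Step 0: 1100
Step 1: G0=G3&G0=0&1=0 G1=(1+0>=2)=0 G2=G0=1 G3=G3|G2=0|0=0 -> 0010
Step 2: G0=G3&G0=0&0=0 G1=(0+1>=2)=0 G2=G0=0 G3=G3|G2=0|1=1 -> 0001
Step 3: G0=G3&G0=1&0=0 G1=(0+0>=2)=0 G2=G0=0 G3=G3|G2=1|0=1 -> 0001
State from step 3 equals state from step 2 -> cycle length 1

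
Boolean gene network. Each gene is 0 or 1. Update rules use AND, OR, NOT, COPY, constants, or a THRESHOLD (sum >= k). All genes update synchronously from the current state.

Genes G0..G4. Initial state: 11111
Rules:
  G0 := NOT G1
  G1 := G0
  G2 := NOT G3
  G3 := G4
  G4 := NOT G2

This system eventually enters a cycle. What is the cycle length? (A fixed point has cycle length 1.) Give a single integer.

Answer: 12

Derivation:
Step 0: 11111
Step 1: G0=NOT G1=NOT 1=0 G1=G0=1 G2=NOT G3=NOT 1=0 G3=G4=1 G4=NOT G2=NOT 1=0 -> 01010
Step 2: G0=NOT G1=NOT 1=0 G1=G0=0 G2=NOT G3=NOT 1=0 G3=G4=0 G4=NOT G2=NOT 0=1 -> 00001
Step 3: G0=NOT G1=NOT 0=1 G1=G0=0 G2=NOT G3=NOT 0=1 G3=G4=1 G4=NOT G2=NOT 0=1 -> 10111
Step 4: G0=NOT G1=NOT 0=1 G1=G0=1 G2=NOT G3=NOT 1=0 G3=G4=1 G4=NOT G2=NOT 1=0 -> 11010
Step 5: G0=NOT G1=NOT 1=0 G1=G0=1 G2=NOT G3=NOT 1=0 G3=G4=0 G4=NOT G2=NOT 0=1 -> 01001
Step 6: G0=NOT G1=NOT 1=0 G1=G0=0 G2=NOT G3=NOT 0=1 G3=G4=1 G4=NOT G2=NOT 0=1 -> 00111
Step 7: G0=NOT G1=NOT 0=1 G1=G0=0 G2=NOT G3=NOT 1=0 G3=G4=1 G4=NOT G2=NOT 1=0 -> 10010
Step 8: G0=NOT G1=NOT 0=1 G1=G0=1 G2=NOT G3=NOT 1=0 G3=G4=0 G4=NOT G2=NOT 0=1 -> 11001
Step 9: G0=NOT G1=NOT 1=0 G1=G0=1 G2=NOT G3=NOT 0=1 G3=G4=1 G4=NOT G2=NOT 0=1 -> 01111
Step 10: G0=NOT G1=NOT 1=0 G1=G0=0 G2=NOT G3=NOT 1=0 G3=G4=1 G4=NOT G2=NOT 1=0 -> 00010
Step 11: G0=NOT G1=NOT 0=1 G1=G0=0 G2=NOT G3=NOT 1=0 G3=G4=0 G4=NOT G2=NOT 0=1 -> 10001
Step 12: G0=NOT G1=NOT 0=1 G1=G0=1 G2=NOT G3=NOT 0=1 G3=G4=1 G4=NOT G2=NOT 0=1 -> 11111
State from step 12 equals state from step 0 -> cycle length 12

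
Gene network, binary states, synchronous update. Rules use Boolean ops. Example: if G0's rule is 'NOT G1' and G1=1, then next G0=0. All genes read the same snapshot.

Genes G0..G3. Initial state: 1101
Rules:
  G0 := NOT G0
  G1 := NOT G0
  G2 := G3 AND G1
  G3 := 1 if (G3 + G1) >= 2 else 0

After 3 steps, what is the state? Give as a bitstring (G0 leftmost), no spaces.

Step 1: G0=NOT G0=NOT 1=0 G1=NOT G0=NOT 1=0 G2=G3&G1=1&1=1 G3=(1+1>=2)=1 -> 0011
Step 2: G0=NOT G0=NOT 0=1 G1=NOT G0=NOT 0=1 G2=G3&G1=1&0=0 G3=(1+0>=2)=0 -> 1100
Step 3: G0=NOT G0=NOT 1=0 G1=NOT G0=NOT 1=0 G2=G3&G1=0&1=0 G3=(0+1>=2)=0 -> 0000

0000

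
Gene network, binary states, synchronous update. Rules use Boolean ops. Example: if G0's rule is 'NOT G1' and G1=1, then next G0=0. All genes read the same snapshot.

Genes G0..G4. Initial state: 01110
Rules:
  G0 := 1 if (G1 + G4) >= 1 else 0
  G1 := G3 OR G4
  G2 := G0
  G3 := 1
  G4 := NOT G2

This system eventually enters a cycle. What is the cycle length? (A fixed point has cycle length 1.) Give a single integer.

Step 0: 01110
Step 1: G0=(1+0>=1)=1 G1=G3|G4=1|0=1 G2=G0=0 G3=1(const) G4=NOT G2=NOT 1=0 -> 11010
Step 2: G0=(1+0>=1)=1 G1=G3|G4=1|0=1 G2=G0=1 G3=1(const) G4=NOT G2=NOT 0=1 -> 11111
Step 3: G0=(1+1>=1)=1 G1=G3|G4=1|1=1 G2=G0=1 G3=1(const) G4=NOT G2=NOT 1=0 -> 11110
Step 4: G0=(1+0>=1)=1 G1=G3|G4=1|0=1 G2=G0=1 G3=1(const) G4=NOT G2=NOT 1=0 -> 11110
State from step 4 equals state from step 3 -> cycle length 1

Answer: 1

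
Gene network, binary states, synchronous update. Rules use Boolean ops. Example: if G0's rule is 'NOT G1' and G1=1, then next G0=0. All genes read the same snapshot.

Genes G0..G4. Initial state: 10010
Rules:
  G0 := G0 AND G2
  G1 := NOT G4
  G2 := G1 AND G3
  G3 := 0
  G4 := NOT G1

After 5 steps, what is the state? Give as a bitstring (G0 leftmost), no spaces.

Step 1: G0=G0&G2=1&0=0 G1=NOT G4=NOT 0=1 G2=G1&G3=0&1=0 G3=0(const) G4=NOT G1=NOT 0=1 -> 01001
Step 2: G0=G0&G2=0&0=0 G1=NOT G4=NOT 1=0 G2=G1&G3=1&0=0 G3=0(const) G4=NOT G1=NOT 1=0 -> 00000
Step 3: G0=G0&G2=0&0=0 G1=NOT G4=NOT 0=1 G2=G1&G3=0&0=0 G3=0(const) G4=NOT G1=NOT 0=1 -> 01001
Step 4: G0=G0&G2=0&0=0 G1=NOT G4=NOT 1=0 G2=G1&G3=1&0=0 G3=0(const) G4=NOT G1=NOT 1=0 -> 00000
Step 5: G0=G0&G2=0&0=0 G1=NOT G4=NOT 0=1 G2=G1&G3=0&0=0 G3=0(const) G4=NOT G1=NOT 0=1 -> 01001

01001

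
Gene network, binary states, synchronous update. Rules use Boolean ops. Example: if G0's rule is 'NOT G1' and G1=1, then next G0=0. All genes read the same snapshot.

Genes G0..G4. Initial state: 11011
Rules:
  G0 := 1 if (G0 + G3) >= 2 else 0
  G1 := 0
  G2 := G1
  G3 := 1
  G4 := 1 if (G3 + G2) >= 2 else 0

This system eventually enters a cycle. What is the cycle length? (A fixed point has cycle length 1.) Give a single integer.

Answer: 1

Derivation:
Step 0: 11011
Step 1: G0=(1+1>=2)=1 G1=0(const) G2=G1=1 G3=1(const) G4=(1+0>=2)=0 -> 10110
Step 2: G0=(1+1>=2)=1 G1=0(const) G2=G1=0 G3=1(const) G4=(1+1>=2)=1 -> 10011
Step 3: G0=(1+1>=2)=1 G1=0(const) G2=G1=0 G3=1(const) G4=(1+0>=2)=0 -> 10010
Step 4: G0=(1+1>=2)=1 G1=0(const) G2=G1=0 G3=1(const) G4=(1+0>=2)=0 -> 10010
State from step 4 equals state from step 3 -> cycle length 1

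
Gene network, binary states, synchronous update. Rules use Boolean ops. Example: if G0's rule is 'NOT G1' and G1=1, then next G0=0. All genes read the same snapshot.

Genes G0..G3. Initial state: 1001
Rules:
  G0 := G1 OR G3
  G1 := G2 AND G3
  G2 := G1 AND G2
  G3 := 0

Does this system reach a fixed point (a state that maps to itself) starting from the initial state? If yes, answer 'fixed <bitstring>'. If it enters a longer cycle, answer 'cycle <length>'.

Step 0: 1001
Step 1: G0=G1|G3=0|1=1 G1=G2&G3=0&1=0 G2=G1&G2=0&0=0 G3=0(const) -> 1000
Step 2: G0=G1|G3=0|0=0 G1=G2&G3=0&0=0 G2=G1&G2=0&0=0 G3=0(const) -> 0000
Step 3: G0=G1|G3=0|0=0 G1=G2&G3=0&0=0 G2=G1&G2=0&0=0 G3=0(const) -> 0000
Fixed point reached at step 2: 0000

Answer: fixed 0000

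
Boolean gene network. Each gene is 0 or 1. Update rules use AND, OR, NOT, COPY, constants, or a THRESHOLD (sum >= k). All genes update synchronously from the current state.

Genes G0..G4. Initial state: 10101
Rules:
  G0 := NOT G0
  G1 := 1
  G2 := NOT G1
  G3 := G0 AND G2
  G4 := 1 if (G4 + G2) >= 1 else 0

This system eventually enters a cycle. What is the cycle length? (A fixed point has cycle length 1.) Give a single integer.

Step 0: 10101
Step 1: G0=NOT G0=NOT 1=0 G1=1(const) G2=NOT G1=NOT 0=1 G3=G0&G2=1&1=1 G4=(1+1>=1)=1 -> 01111
Step 2: G0=NOT G0=NOT 0=1 G1=1(const) G2=NOT G1=NOT 1=0 G3=G0&G2=0&1=0 G4=(1+1>=1)=1 -> 11001
Step 3: G0=NOT G0=NOT 1=0 G1=1(const) G2=NOT G1=NOT 1=0 G3=G0&G2=1&0=0 G4=(1+0>=1)=1 -> 01001
Step 4: G0=NOT G0=NOT 0=1 G1=1(const) G2=NOT G1=NOT 1=0 G3=G0&G2=0&0=0 G4=(1+0>=1)=1 -> 11001
State from step 4 equals state from step 2 -> cycle length 2

Answer: 2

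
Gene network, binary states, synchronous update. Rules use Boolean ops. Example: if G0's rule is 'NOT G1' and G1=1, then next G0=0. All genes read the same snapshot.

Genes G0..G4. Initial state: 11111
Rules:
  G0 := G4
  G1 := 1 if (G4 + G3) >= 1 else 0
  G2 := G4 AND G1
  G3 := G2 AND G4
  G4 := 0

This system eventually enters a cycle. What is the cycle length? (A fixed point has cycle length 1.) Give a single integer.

Step 0: 11111
Step 1: G0=G4=1 G1=(1+1>=1)=1 G2=G4&G1=1&1=1 G3=G2&G4=1&1=1 G4=0(const) -> 11110
Step 2: G0=G4=0 G1=(0+1>=1)=1 G2=G4&G1=0&1=0 G3=G2&G4=1&0=0 G4=0(const) -> 01000
Step 3: G0=G4=0 G1=(0+0>=1)=0 G2=G4&G1=0&1=0 G3=G2&G4=0&0=0 G4=0(const) -> 00000
Step 4: G0=G4=0 G1=(0+0>=1)=0 G2=G4&G1=0&0=0 G3=G2&G4=0&0=0 G4=0(const) -> 00000
State from step 4 equals state from step 3 -> cycle length 1

Answer: 1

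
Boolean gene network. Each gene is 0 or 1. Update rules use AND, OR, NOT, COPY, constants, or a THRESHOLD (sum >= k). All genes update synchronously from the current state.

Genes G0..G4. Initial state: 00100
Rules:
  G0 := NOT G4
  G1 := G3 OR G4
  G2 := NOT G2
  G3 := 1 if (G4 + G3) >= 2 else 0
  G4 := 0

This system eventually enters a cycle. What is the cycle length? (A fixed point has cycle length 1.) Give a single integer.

Answer: 2

Derivation:
Step 0: 00100
Step 1: G0=NOT G4=NOT 0=1 G1=G3|G4=0|0=0 G2=NOT G2=NOT 1=0 G3=(0+0>=2)=0 G4=0(const) -> 10000
Step 2: G0=NOT G4=NOT 0=1 G1=G3|G4=0|0=0 G2=NOT G2=NOT 0=1 G3=(0+0>=2)=0 G4=0(const) -> 10100
Step 3: G0=NOT G4=NOT 0=1 G1=G3|G4=0|0=0 G2=NOT G2=NOT 1=0 G3=(0+0>=2)=0 G4=0(const) -> 10000
State from step 3 equals state from step 1 -> cycle length 2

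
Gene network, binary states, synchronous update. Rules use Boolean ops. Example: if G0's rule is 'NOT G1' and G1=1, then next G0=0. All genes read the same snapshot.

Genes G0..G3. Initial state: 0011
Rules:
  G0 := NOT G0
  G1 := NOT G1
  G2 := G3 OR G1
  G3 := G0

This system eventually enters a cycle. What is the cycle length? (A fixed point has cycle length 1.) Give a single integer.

Step 0: 0011
Step 1: G0=NOT G0=NOT 0=1 G1=NOT G1=NOT 0=1 G2=G3|G1=1|0=1 G3=G0=0 -> 1110
Step 2: G0=NOT G0=NOT 1=0 G1=NOT G1=NOT 1=0 G2=G3|G1=0|1=1 G3=G0=1 -> 0011
State from step 2 equals state from step 0 -> cycle length 2

Answer: 2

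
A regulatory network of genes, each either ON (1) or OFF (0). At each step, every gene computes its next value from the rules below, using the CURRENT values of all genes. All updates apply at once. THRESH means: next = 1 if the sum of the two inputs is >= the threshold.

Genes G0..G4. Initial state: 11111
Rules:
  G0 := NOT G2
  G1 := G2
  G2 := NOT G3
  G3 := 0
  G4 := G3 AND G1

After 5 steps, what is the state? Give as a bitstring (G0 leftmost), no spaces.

Step 1: G0=NOT G2=NOT 1=0 G1=G2=1 G2=NOT G3=NOT 1=0 G3=0(const) G4=G3&G1=1&1=1 -> 01001
Step 2: G0=NOT G2=NOT 0=1 G1=G2=0 G2=NOT G3=NOT 0=1 G3=0(const) G4=G3&G1=0&1=0 -> 10100
Step 3: G0=NOT G2=NOT 1=0 G1=G2=1 G2=NOT G3=NOT 0=1 G3=0(const) G4=G3&G1=0&0=0 -> 01100
Step 4: G0=NOT G2=NOT 1=0 G1=G2=1 G2=NOT G3=NOT 0=1 G3=0(const) G4=G3&G1=0&1=0 -> 01100
Step 5: G0=NOT G2=NOT 1=0 G1=G2=1 G2=NOT G3=NOT 0=1 G3=0(const) G4=G3&G1=0&1=0 -> 01100

01100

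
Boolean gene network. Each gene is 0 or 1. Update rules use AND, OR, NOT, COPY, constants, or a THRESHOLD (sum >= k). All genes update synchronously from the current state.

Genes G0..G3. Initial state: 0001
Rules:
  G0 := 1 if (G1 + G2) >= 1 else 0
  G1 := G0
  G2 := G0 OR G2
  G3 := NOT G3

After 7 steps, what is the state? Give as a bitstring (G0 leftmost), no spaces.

Step 1: G0=(0+0>=1)=0 G1=G0=0 G2=G0|G2=0|0=0 G3=NOT G3=NOT 1=0 -> 0000
Step 2: G0=(0+0>=1)=0 G1=G0=0 G2=G0|G2=0|0=0 G3=NOT G3=NOT 0=1 -> 0001
Step 3: G0=(0+0>=1)=0 G1=G0=0 G2=G0|G2=0|0=0 G3=NOT G3=NOT 1=0 -> 0000
Step 4: G0=(0+0>=1)=0 G1=G0=0 G2=G0|G2=0|0=0 G3=NOT G3=NOT 0=1 -> 0001
Step 5: G0=(0+0>=1)=0 G1=G0=0 G2=G0|G2=0|0=0 G3=NOT G3=NOT 1=0 -> 0000
Step 6: G0=(0+0>=1)=0 G1=G0=0 G2=G0|G2=0|0=0 G3=NOT G3=NOT 0=1 -> 0001
Step 7: G0=(0+0>=1)=0 G1=G0=0 G2=G0|G2=0|0=0 G3=NOT G3=NOT 1=0 -> 0000

0000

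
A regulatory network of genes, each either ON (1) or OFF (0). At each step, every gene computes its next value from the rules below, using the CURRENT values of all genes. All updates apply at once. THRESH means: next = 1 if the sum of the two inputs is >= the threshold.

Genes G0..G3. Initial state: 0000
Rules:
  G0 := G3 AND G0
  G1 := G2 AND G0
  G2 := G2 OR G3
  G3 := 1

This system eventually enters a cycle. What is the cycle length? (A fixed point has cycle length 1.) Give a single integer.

Answer: 1

Derivation:
Step 0: 0000
Step 1: G0=G3&G0=0&0=0 G1=G2&G0=0&0=0 G2=G2|G3=0|0=0 G3=1(const) -> 0001
Step 2: G0=G3&G0=1&0=0 G1=G2&G0=0&0=0 G2=G2|G3=0|1=1 G3=1(const) -> 0011
Step 3: G0=G3&G0=1&0=0 G1=G2&G0=1&0=0 G2=G2|G3=1|1=1 G3=1(const) -> 0011
State from step 3 equals state from step 2 -> cycle length 1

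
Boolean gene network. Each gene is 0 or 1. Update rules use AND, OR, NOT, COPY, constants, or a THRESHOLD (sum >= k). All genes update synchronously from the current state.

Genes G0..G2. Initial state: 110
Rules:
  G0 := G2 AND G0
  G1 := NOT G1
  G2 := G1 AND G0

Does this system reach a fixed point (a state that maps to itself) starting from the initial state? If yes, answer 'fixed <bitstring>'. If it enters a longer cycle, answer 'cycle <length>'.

Step 0: 110
Step 1: G0=G2&G0=0&1=0 G1=NOT G1=NOT 1=0 G2=G1&G0=1&1=1 -> 001
Step 2: G0=G2&G0=1&0=0 G1=NOT G1=NOT 0=1 G2=G1&G0=0&0=0 -> 010
Step 3: G0=G2&G0=0&0=0 G1=NOT G1=NOT 1=0 G2=G1&G0=1&0=0 -> 000
Step 4: G0=G2&G0=0&0=0 G1=NOT G1=NOT 0=1 G2=G1&G0=0&0=0 -> 010
Cycle of length 2 starting at step 2 -> no fixed point

Answer: cycle 2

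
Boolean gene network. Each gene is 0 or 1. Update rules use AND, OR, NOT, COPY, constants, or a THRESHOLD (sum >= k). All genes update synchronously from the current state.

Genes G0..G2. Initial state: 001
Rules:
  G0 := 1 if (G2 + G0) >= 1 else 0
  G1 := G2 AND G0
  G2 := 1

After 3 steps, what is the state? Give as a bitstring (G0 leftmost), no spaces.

Step 1: G0=(1+0>=1)=1 G1=G2&G0=1&0=0 G2=1(const) -> 101
Step 2: G0=(1+1>=1)=1 G1=G2&G0=1&1=1 G2=1(const) -> 111
Step 3: G0=(1+1>=1)=1 G1=G2&G0=1&1=1 G2=1(const) -> 111

111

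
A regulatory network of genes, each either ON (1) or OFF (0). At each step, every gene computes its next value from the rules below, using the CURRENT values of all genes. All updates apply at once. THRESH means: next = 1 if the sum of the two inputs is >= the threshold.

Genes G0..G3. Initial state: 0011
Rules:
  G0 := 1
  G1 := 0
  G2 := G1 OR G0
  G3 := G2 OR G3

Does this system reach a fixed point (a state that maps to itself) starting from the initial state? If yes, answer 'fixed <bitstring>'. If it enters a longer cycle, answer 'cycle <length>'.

Step 0: 0011
Step 1: G0=1(const) G1=0(const) G2=G1|G0=0|0=0 G3=G2|G3=1|1=1 -> 1001
Step 2: G0=1(const) G1=0(const) G2=G1|G0=0|1=1 G3=G2|G3=0|1=1 -> 1011
Step 3: G0=1(const) G1=0(const) G2=G1|G0=0|1=1 G3=G2|G3=1|1=1 -> 1011
Fixed point reached at step 2: 1011

Answer: fixed 1011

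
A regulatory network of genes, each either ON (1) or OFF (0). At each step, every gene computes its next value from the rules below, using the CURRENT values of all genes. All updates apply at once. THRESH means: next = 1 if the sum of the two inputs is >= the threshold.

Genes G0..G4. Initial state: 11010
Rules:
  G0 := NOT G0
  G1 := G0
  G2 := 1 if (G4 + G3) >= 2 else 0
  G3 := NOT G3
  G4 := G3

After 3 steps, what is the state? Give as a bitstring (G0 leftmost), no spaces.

Step 1: G0=NOT G0=NOT 1=0 G1=G0=1 G2=(0+1>=2)=0 G3=NOT G3=NOT 1=0 G4=G3=1 -> 01001
Step 2: G0=NOT G0=NOT 0=1 G1=G0=0 G2=(1+0>=2)=0 G3=NOT G3=NOT 0=1 G4=G3=0 -> 10010
Step 3: G0=NOT G0=NOT 1=0 G1=G0=1 G2=(0+1>=2)=0 G3=NOT G3=NOT 1=0 G4=G3=1 -> 01001

01001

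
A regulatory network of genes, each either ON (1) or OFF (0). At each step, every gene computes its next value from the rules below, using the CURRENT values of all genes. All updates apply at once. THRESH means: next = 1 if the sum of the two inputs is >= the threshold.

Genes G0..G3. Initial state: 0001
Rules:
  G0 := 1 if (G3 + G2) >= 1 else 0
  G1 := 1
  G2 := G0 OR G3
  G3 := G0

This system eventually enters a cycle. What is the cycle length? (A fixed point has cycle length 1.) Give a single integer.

Step 0: 0001
Step 1: G0=(1+0>=1)=1 G1=1(const) G2=G0|G3=0|1=1 G3=G0=0 -> 1110
Step 2: G0=(0+1>=1)=1 G1=1(const) G2=G0|G3=1|0=1 G3=G0=1 -> 1111
Step 3: G0=(1+1>=1)=1 G1=1(const) G2=G0|G3=1|1=1 G3=G0=1 -> 1111
State from step 3 equals state from step 2 -> cycle length 1

Answer: 1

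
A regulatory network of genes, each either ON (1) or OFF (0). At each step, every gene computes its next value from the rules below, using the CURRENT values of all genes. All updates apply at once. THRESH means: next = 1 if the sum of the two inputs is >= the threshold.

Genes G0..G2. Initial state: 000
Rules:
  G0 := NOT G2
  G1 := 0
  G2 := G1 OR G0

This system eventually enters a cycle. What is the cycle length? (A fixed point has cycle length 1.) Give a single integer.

Step 0: 000
Step 1: G0=NOT G2=NOT 0=1 G1=0(const) G2=G1|G0=0|0=0 -> 100
Step 2: G0=NOT G2=NOT 0=1 G1=0(const) G2=G1|G0=0|1=1 -> 101
Step 3: G0=NOT G2=NOT 1=0 G1=0(const) G2=G1|G0=0|1=1 -> 001
Step 4: G0=NOT G2=NOT 1=0 G1=0(const) G2=G1|G0=0|0=0 -> 000
State from step 4 equals state from step 0 -> cycle length 4

Answer: 4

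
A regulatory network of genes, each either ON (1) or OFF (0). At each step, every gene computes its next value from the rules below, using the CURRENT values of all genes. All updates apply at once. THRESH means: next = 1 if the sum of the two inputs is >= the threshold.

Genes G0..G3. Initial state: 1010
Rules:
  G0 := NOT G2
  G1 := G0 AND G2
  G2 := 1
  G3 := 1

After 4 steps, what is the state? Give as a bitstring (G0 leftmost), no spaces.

Step 1: G0=NOT G2=NOT 1=0 G1=G0&G2=1&1=1 G2=1(const) G3=1(const) -> 0111
Step 2: G0=NOT G2=NOT 1=0 G1=G0&G2=0&1=0 G2=1(const) G3=1(const) -> 0011
Step 3: G0=NOT G2=NOT 1=0 G1=G0&G2=0&1=0 G2=1(const) G3=1(const) -> 0011
Step 4: G0=NOT G2=NOT 1=0 G1=G0&G2=0&1=0 G2=1(const) G3=1(const) -> 0011

0011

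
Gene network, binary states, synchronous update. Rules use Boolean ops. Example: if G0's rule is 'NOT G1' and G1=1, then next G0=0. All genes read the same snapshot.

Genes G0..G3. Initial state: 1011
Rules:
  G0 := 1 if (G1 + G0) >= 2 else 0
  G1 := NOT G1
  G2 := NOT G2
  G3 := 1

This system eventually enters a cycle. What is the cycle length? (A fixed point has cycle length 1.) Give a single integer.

Step 0: 1011
Step 1: G0=(0+1>=2)=0 G1=NOT G1=NOT 0=1 G2=NOT G2=NOT 1=0 G3=1(const) -> 0101
Step 2: G0=(1+0>=2)=0 G1=NOT G1=NOT 1=0 G2=NOT G2=NOT 0=1 G3=1(const) -> 0011
Step 3: G0=(0+0>=2)=0 G1=NOT G1=NOT 0=1 G2=NOT G2=NOT 1=0 G3=1(const) -> 0101
State from step 3 equals state from step 1 -> cycle length 2

Answer: 2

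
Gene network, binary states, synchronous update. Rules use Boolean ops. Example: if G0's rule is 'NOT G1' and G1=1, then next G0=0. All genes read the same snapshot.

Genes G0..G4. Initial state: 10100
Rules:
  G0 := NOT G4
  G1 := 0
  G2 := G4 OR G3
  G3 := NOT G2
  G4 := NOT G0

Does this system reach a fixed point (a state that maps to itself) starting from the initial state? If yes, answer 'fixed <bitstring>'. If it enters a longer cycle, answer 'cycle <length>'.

Step 0: 10100
Step 1: G0=NOT G4=NOT 0=1 G1=0(const) G2=G4|G3=0|0=0 G3=NOT G2=NOT 1=0 G4=NOT G0=NOT 1=0 -> 10000
Step 2: G0=NOT G4=NOT 0=1 G1=0(const) G2=G4|G3=0|0=0 G3=NOT G2=NOT 0=1 G4=NOT G0=NOT 1=0 -> 10010
Step 3: G0=NOT G4=NOT 0=1 G1=0(const) G2=G4|G3=0|1=1 G3=NOT G2=NOT 0=1 G4=NOT G0=NOT 1=0 -> 10110
Step 4: G0=NOT G4=NOT 0=1 G1=0(const) G2=G4|G3=0|1=1 G3=NOT G2=NOT 1=0 G4=NOT G0=NOT 1=0 -> 10100
Cycle of length 4 starting at step 0 -> no fixed point

Answer: cycle 4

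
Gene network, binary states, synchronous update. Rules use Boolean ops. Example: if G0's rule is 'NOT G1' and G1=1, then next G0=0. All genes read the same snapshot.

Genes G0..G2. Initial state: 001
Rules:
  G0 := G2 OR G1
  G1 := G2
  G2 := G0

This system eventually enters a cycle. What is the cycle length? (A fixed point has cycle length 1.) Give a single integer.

Answer: 1

Derivation:
Step 0: 001
Step 1: G0=G2|G1=1|0=1 G1=G2=1 G2=G0=0 -> 110
Step 2: G0=G2|G1=0|1=1 G1=G2=0 G2=G0=1 -> 101
Step 3: G0=G2|G1=1|0=1 G1=G2=1 G2=G0=1 -> 111
Step 4: G0=G2|G1=1|1=1 G1=G2=1 G2=G0=1 -> 111
State from step 4 equals state from step 3 -> cycle length 1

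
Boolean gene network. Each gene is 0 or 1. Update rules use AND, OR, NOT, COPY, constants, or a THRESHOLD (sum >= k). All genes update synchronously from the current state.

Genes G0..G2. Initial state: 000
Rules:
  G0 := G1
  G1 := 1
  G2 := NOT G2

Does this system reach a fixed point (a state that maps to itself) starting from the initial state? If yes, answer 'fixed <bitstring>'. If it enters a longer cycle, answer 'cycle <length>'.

Answer: cycle 2

Derivation:
Step 0: 000
Step 1: G0=G1=0 G1=1(const) G2=NOT G2=NOT 0=1 -> 011
Step 2: G0=G1=1 G1=1(const) G2=NOT G2=NOT 1=0 -> 110
Step 3: G0=G1=1 G1=1(const) G2=NOT G2=NOT 0=1 -> 111
Step 4: G0=G1=1 G1=1(const) G2=NOT G2=NOT 1=0 -> 110
Cycle of length 2 starting at step 2 -> no fixed point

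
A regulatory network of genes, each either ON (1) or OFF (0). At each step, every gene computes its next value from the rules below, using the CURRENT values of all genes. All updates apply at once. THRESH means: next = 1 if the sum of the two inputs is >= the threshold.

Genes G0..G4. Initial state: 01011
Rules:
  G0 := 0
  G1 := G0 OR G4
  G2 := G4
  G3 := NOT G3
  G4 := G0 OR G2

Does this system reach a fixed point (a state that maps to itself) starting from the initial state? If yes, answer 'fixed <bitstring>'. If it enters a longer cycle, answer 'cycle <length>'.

Answer: cycle 2

Derivation:
Step 0: 01011
Step 1: G0=0(const) G1=G0|G4=0|1=1 G2=G4=1 G3=NOT G3=NOT 1=0 G4=G0|G2=0|0=0 -> 01100
Step 2: G0=0(const) G1=G0|G4=0|0=0 G2=G4=0 G3=NOT G3=NOT 0=1 G4=G0|G2=0|1=1 -> 00011
Step 3: G0=0(const) G1=G0|G4=0|1=1 G2=G4=1 G3=NOT G3=NOT 1=0 G4=G0|G2=0|0=0 -> 01100
Cycle of length 2 starting at step 1 -> no fixed point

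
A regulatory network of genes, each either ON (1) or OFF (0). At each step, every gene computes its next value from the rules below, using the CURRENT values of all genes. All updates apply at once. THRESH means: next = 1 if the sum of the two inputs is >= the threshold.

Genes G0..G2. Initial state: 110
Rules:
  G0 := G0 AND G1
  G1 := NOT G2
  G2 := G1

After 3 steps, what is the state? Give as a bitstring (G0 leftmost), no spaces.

Step 1: G0=G0&G1=1&1=1 G1=NOT G2=NOT 0=1 G2=G1=1 -> 111
Step 2: G0=G0&G1=1&1=1 G1=NOT G2=NOT 1=0 G2=G1=1 -> 101
Step 3: G0=G0&G1=1&0=0 G1=NOT G2=NOT 1=0 G2=G1=0 -> 000

000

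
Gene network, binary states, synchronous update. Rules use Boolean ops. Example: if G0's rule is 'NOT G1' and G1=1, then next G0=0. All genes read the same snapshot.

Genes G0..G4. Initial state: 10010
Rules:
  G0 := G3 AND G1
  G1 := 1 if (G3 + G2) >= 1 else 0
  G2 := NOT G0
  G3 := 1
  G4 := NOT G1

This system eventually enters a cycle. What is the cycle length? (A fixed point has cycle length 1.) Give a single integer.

Answer: 1

Derivation:
Step 0: 10010
Step 1: G0=G3&G1=1&0=0 G1=(1+0>=1)=1 G2=NOT G0=NOT 1=0 G3=1(const) G4=NOT G1=NOT 0=1 -> 01011
Step 2: G0=G3&G1=1&1=1 G1=(1+0>=1)=1 G2=NOT G0=NOT 0=1 G3=1(const) G4=NOT G1=NOT 1=0 -> 11110
Step 3: G0=G3&G1=1&1=1 G1=(1+1>=1)=1 G2=NOT G0=NOT 1=0 G3=1(const) G4=NOT G1=NOT 1=0 -> 11010
Step 4: G0=G3&G1=1&1=1 G1=(1+0>=1)=1 G2=NOT G0=NOT 1=0 G3=1(const) G4=NOT G1=NOT 1=0 -> 11010
State from step 4 equals state from step 3 -> cycle length 1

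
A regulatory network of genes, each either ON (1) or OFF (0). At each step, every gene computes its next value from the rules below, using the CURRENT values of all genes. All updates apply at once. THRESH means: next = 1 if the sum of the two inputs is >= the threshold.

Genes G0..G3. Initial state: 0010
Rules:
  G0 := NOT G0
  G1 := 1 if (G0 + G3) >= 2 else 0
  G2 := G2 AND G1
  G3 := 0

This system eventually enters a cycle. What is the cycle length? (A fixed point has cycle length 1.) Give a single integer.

Step 0: 0010
Step 1: G0=NOT G0=NOT 0=1 G1=(0+0>=2)=0 G2=G2&G1=1&0=0 G3=0(const) -> 1000
Step 2: G0=NOT G0=NOT 1=0 G1=(1+0>=2)=0 G2=G2&G1=0&0=0 G3=0(const) -> 0000
Step 3: G0=NOT G0=NOT 0=1 G1=(0+0>=2)=0 G2=G2&G1=0&0=0 G3=0(const) -> 1000
State from step 3 equals state from step 1 -> cycle length 2

Answer: 2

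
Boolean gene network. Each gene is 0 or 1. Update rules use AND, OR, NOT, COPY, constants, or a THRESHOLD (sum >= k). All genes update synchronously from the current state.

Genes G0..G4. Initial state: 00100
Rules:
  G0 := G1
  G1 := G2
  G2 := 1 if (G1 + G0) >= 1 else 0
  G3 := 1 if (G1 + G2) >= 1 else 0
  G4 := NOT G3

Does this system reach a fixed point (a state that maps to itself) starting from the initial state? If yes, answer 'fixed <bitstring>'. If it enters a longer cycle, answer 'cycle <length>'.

Step 0: 00100
Step 1: G0=G1=0 G1=G2=1 G2=(0+0>=1)=0 G3=(0+1>=1)=1 G4=NOT G3=NOT 0=1 -> 01011
Step 2: G0=G1=1 G1=G2=0 G2=(1+0>=1)=1 G3=(1+0>=1)=1 G4=NOT G3=NOT 1=0 -> 10110
Step 3: G0=G1=0 G1=G2=1 G2=(0+1>=1)=1 G3=(0+1>=1)=1 G4=NOT G3=NOT 1=0 -> 01110
Step 4: G0=G1=1 G1=G2=1 G2=(1+0>=1)=1 G3=(1+1>=1)=1 G4=NOT G3=NOT 1=0 -> 11110
Step 5: G0=G1=1 G1=G2=1 G2=(1+1>=1)=1 G3=(1+1>=1)=1 G4=NOT G3=NOT 1=0 -> 11110
Fixed point reached at step 4: 11110

Answer: fixed 11110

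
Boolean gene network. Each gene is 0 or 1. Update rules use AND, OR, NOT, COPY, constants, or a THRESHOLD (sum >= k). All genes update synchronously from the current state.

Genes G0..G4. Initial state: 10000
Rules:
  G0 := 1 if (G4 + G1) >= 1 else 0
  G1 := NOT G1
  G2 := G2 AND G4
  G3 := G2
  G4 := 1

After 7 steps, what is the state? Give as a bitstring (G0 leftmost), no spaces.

Step 1: G0=(0+0>=1)=0 G1=NOT G1=NOT 0=1 G2=G2&G4=0&0=0 G3=G2=0 G4=1(const) -> 01001
Step 2: G0=(1+1>=1)=1 G1=NOT G1=NOT 1=0 G2=G2&G4=0&1=0 G3=G2=0 G4=1(const) -> 10001
Step 3: G0=(1+0>=1)=1 G1=NOT G1=NOT 0=1 G2=G2&G4=0&1=0 G3=G2=0 G4=1(const) -> 11001
Step 4: G0=(1+1>=1)=1 G1=NOT G1=NOT 1=0 G2=G2&G4=0&1=0 G3=G2=0 G4=1(const) -> 10001
Step 5: G0=(1+0>=1)=1 G1=NOT G1=NOT 0=1 G2=G2&G4=0&1=0 G3=G2=0 G4=1(const) -> 11001
Step 6: G0=(1+1>=1)=1 G1=NOT G1=NOT 1=0 G2=G2&G4=0&1=0 G3=G2=0 G4=1(const) -> 10001
Step 7: G0=(1+0>=1)=1 G1=NOT G1=NOT 0=1 G2=G2&G4=0&1=0 G3=G2=0 G4=1(const) -> 11001

11001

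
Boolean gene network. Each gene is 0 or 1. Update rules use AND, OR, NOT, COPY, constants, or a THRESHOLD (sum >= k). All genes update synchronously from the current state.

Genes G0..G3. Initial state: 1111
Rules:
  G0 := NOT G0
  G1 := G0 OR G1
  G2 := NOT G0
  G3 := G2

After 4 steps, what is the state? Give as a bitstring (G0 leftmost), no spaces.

Step 1: G0=NOT G0=NOT 1=0 G1=G0|G1=1|1=1 G2=NOT G0=NOT 1=0 G3=G2=1 -> 0101
Step 2: G0=NOT G0=NOT 0=1 G1=G0|G1=0|1=1 G2=NOT G0=NOT 0=1 G3=G2=0 -> 1110
Step 3: G0=NOT G0=NOT 1=0 G1=G0|G1=1|1=1 G2=NOT G0=NOT 1=0 G3=G2=1 -> 0101
Step 4: G0=NOT G0=NOT 0=1 G1=G0|G1=0|1=1 G2=NOT G0=NOT 0=1 G3=G2=0 -> 1110

1110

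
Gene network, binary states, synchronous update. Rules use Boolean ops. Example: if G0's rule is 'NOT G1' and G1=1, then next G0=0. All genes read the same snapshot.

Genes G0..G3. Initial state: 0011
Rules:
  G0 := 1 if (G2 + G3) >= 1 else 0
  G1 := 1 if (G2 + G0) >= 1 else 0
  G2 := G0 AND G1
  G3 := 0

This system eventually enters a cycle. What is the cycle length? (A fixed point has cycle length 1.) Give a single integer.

Answer: 2

Derivation:
Step 0: 0011
Step 1: G0=(1+1>=1)=1 G1=(1+0>=1)=1 G2=G0&G1=0&0=0 G3=0(const) -> 1100
Step 2: G0=(0+0>=1)=0 G1=(0+1>=1)=1 G2=G0&G1=1&1=1 G3=0(const) -> 0110
Step 3: G0=(1+0>=1)=1 G1=(1+0>=1)=1 G2=G0&G1=0&1=0 G3=0(const) -> 1100
State from step 3 equals state from step 1 -> cycle length 2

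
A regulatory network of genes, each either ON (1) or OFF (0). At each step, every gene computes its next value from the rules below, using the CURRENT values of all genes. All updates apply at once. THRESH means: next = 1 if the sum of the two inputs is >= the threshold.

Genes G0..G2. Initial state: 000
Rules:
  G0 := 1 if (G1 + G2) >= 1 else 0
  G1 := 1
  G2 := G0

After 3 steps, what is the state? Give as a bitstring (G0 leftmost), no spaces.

Step 1: G0=(0+0>=1)=0 G1=1(const) G2=G0=0 -> 010
Step 2: G0=(1+0>=1)=1 G1=1(const) G2=G0=0 -> 110
Step 3: G0=(1+0>=1)=1 G1=1(const) G2=G0=1 -> 111

111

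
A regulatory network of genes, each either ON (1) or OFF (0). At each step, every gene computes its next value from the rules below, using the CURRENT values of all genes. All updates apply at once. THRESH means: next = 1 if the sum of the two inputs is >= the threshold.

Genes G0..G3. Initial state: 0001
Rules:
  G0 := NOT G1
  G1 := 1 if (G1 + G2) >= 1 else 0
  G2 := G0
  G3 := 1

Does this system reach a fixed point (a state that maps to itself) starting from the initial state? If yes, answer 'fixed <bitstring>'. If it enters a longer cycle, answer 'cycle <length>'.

Answer: fixed 0101

Derivation:
Step 0: 0001
Step 1: G0=NOT G1=NOT 0=1 G1=(0+0>=1)=0 G2=G0=0 G3=1(const) -> 1001
Step 2: G0=NOT G1=NOT 0=1 G1=(0+0>=1)=0 G2=G0=1 G3=1(const) -> 1011
Step 3: G0=NOT G1=NOT 0=1 G1=(0+1>=1)=1 G2=G0=1 G3=1(const) -> 1111
Step 4: G0=NOT G1=NOT 1=0 G1=(1+1>=1)=1 G2=G0=1 G3=1(const) -> 0111
Step 5: G0=NOT G1=NOT 1=0 G1=(1+1>=1)=1 G2=G0=0 G3=1(const) -> 0101
Step 6: G0=NOT G1=NOT 1=0 G1=(1+0>=1)=1 G2=G0=0 G3=1(const) -> 0101
Fixed point reached at step 5: 0101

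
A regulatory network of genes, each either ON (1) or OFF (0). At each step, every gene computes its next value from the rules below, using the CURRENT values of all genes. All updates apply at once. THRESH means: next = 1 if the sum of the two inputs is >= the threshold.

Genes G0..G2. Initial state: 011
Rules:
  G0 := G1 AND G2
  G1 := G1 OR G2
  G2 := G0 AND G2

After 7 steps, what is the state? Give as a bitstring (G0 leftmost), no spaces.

Step 1: G0=G1&G2=1&1=1 G1=G1|G2=1|1=1 G2=G0&G2=0&1=0 -> 110
Step 2: G0=G1&G2=1&0=0 G1=G1|G2=1|0=1 G2=G0&G2=1&0=0 -> 010
Step 3: G0=G1&G2=1&0=0 G1=G1|G2=1|0=1 G2=G0&G2=0&0=0 -> 010
Step 4: G0=G1&G2=1&0=0 G1=G1|G2=1|0=1 G2=G0&G2=0&0=0 -> 010
Step 5: G0=G1&G2=1&0=0 G1=G1|G2=1|0=1 G2=G0&G2=0&0=0 -> 010
Step 6: G0=G1&G2=1&0=0 G1=G1|G2=1|0=1 G2=G0&G2=0&0=0 -> 010
Step 7: G0=G1&G2=1&0=0 G1=G1|G2=1|0=1 G2=G0&G2=0&0=0 -> 010

010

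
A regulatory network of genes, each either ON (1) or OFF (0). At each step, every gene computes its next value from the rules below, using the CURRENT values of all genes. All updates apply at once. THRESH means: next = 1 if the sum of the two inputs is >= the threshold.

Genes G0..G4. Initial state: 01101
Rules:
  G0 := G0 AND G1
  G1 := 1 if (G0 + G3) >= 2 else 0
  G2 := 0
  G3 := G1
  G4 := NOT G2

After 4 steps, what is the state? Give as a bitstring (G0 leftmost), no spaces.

Step 1: G0=G0&G1=0&1=0 G1=(0+0>=2)=0 G2=0(const) G3=G1=1 G4=NOT G2=NOT 1=0 -> 00010
Step 2: G0=G0&G1=0&0=0 G1=(0+1>=2)=0 G2=0(const) G3=G1=0 G4=NOT G2=NOT 0=1 -> 00001
Step 3: G0=G0&G1=0&0=0 G1=(0+0>=2)=0 G2=0(const) G3=G1=0 G4=NOT G2=NOT 0=1 -> 00001
Step 4: G0=G0&G1=0&0=0 G1=(0+0>=2)=0 G2=0(const) G3=G1=0 G4=NOT G2=NOT 0=1 -> 00001

00001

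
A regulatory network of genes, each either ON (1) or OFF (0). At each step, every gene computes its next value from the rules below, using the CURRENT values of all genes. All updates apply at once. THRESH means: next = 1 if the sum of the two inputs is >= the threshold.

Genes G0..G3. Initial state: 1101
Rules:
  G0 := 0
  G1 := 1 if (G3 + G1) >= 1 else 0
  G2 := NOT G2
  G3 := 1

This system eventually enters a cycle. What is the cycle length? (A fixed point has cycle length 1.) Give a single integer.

Answer: 2

Derivation:
Step 0: 1101
Step 1: G0=0(const) G1=(1+1>=1)=1 G2=NOT G2=NOT 0=1 G3=1(const) -> 0111
Step 2: G0=0(const) G1=(1+1>=1)=1 G2=NOT G2=NOT 1=0 G3=1(const) -> 0101
Step 3: G0=0(const) G1=(1+1>=1)=1 G2=NOT G2=NOT 0=1 G3=1(const) -> 0111
State from step 3 equals state from step 1 -> cycle length 2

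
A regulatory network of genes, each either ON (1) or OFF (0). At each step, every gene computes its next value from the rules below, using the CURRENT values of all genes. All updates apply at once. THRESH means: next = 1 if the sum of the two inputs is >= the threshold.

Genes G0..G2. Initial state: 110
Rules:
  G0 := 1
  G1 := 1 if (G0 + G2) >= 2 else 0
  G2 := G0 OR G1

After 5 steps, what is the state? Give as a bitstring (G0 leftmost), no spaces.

Step 1: G0=1(const) G1=(1+0>=2)=0 G2=G0|G1=1|1=1 -> 101
Step 2: G0=1(const) G1=(1+1>=2)=1 G2=G0|G1=1|0=1 -> 111
Step 3: G0=1(const) G1=(1+1>=2)=1 G2=G0|G1=1|1=1 -> 111
Step 4: G0=1(const) G1=(1+1>=2)=1 G2=G0|G1=1|1=1 -> 111
Step 5: G0=1(const) G1=(1+1>=2)=1 G2=G0|G1=1|1=1 -> 111

111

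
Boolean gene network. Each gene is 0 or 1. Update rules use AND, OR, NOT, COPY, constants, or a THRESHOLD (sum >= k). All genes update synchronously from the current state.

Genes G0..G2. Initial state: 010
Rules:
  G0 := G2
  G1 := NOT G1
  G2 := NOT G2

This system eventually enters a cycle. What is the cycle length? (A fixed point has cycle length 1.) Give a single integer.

Answer: 2

Derivation:
Step 0: 010
Step 1: G0=G2=0 G1=NOT G1=NOT 1=0 G2=NOT G2=NOT 0=1 -> 001
Step 2: G0=G2=1 G1=NOT G1=NOT 0=1 G2=NOT G2=NOT 1=0 -> 110
Step 3: G0=G2=0 G1=NOT G1=NOT 1=0 G2=NOT G2=NOT 0=1 -> 001
State from step 3 equals state from step 1 -> cycle length 2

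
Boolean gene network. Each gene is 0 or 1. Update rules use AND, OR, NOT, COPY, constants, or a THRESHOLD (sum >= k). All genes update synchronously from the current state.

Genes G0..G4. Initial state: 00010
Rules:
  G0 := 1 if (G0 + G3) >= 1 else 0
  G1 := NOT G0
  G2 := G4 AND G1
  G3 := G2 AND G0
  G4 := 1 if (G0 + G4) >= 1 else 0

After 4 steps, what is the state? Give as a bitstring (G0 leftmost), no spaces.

Step 1: G0=(0+1>=1)=1 G1=NOT G0=NOT 0=1 G2=G4&G1=0&0=0 G3=G2&G0=0&0=0 G4=(0+0>=1)=0 -> 11000
Step 2: G0=(1+0>=1)=1 G1=NOT G0=NOT 1=0 G2=G4&G1=0&1=0 G3=G2&G0=0&1=0 G4=(1+0>=1)=1 -> 10001
Step 3: G0=(1+0>=1)=1 G1=NOT G0=NOT 1=0 G2=G4&G1=1&0=0 G3=G2&G0=0&1=0 G4=(1+1>=1)=1 -> 10001
Step 4: G0=(1+0>=1)=1 G1=NOT G0=NOT 1=0 G2=G4&G1=1&0=0 G3=G2&G0=0&1=0 G4=(1+1>=1)=1 -> 10001

10001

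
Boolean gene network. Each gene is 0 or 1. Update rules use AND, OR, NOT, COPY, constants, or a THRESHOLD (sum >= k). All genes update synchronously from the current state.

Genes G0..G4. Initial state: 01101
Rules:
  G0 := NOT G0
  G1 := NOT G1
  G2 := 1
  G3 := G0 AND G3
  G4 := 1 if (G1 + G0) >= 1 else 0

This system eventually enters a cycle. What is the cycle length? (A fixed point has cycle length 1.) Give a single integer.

Answer: 2

Derivation:
Step 0: 01101
Step 1: G0=NOT G0=NOT 0=1 G1=NOT G1=NOT 1=0 G2=1(const) G3=G0&G3=0&0=0 G4=(1+0>=1)=1 -> 10101
Step 2: G0=NOT G0=NOT 1=0 G1=NOT G1=NOT 0=1 G2=1(const) G3=G0&G3=1&0=0 G4=(0+1>=1)=1 -> 01101
State from step 2 equals state from step 0 -> cycle length 2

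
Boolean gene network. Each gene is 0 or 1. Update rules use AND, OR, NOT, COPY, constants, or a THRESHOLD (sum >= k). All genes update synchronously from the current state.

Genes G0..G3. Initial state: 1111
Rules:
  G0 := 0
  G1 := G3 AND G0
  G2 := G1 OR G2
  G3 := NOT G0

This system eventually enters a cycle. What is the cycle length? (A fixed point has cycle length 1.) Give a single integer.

Answer: 1

Derivation:
Step 0: 1111
Step 1: G0=0(const) G1=G3&G0=1&1=1 G2=G1|G2=1|1=1 G3=NOT G0=NOT 1=0 -> 0110
Step 2: G0=0(const) G1=G3&G0=0&0=0 G2=G1|G2=1|1=1 G3=NOT G0=NOT 0=1 -> 0011
Step 3: G0=0(const) G1=G3&G0=1&0=0 G2=G1|G2=0|1=1 G3=NOT G0=NOT 0=1 -> 0011
State from step 3 equals state from step 2 -> cycle length 1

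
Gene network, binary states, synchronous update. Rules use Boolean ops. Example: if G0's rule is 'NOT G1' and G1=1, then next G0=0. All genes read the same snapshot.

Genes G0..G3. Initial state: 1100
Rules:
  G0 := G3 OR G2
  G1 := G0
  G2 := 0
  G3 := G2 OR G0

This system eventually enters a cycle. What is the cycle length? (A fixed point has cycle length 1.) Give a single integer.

Step 0: 1100
Step 1: G0=G3|G2=0|0=0 G1=G0=1 G2=0(const) G3=G2|G0=0|1=1 -> 0101
Step 2: G0=G3|G2=1|0=1 G1=G0=0 G2=0(const) G3=G2|G0=0|0=0 -> 1000
Step 3: G0=G3|G2=0|0=0 G1=G0=1 G2=0(const) G3=G2|G0=0|1=1 -> 0101
State from step 3 equals state from step 1 -> cycle length 2

Answer: 2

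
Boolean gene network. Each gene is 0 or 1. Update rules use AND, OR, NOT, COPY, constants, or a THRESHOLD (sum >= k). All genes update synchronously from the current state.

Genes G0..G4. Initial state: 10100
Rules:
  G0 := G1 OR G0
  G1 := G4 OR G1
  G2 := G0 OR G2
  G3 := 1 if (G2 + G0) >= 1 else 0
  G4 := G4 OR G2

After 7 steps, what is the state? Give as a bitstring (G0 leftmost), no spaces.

Step 1: G0=G1|G0=0|1=1 G1=G4|G1=0|0=0 G2=G0|G2=1|1=1 G3=(1+1>=1)=1 G4=G4|G2=0|1=1 -> 10111
Step 2: G0=G1|G0=0|1=1 G1=G4|G1=1|0=1 G2=G0|G2=1|1=1 G3=(1+1>=1)=1 G4=G4|G2=1|1=1 -> 11111
Step 3: G0=G1|G0=1|1=1 G1=G4|G1=1|1=1 G2=G0|G2=1|1=1 G3=(1+1>=1)=1 G4=G4|G2=1|1=1 -> 11111
Step 4: G0=G1|G0=1|1=1 G1=G4|G1=1|1=1 G2=G0|G2=1|1=1 G3=(1+1>=1)=1 G4=G4|G2=1|1=1 -> 11111
Step 5: G0=G1|G0=1|1=1 G1=G4|G1=1|1=1 G2=G0|G2=1|1=1 G3=(1+1>=1)=1 G4=G4|G2=1|1=1 -> 11111
Step 6: G0=G1|G0=1|1=1 G1=G4|G1=1|1=1 G2=G0|G2=1|1=1 G3=(1+1>=1)=1 G4=G4|G2=1|1=1 -> 11111
Step 7: G0=G1|G0=1|1=1 G1=G4|G1=1|1=1 G2=G0|G2=1|1=1 G3=(1+1>=1)=1 G4=G4|G2=1|1=1 -> 11111

11111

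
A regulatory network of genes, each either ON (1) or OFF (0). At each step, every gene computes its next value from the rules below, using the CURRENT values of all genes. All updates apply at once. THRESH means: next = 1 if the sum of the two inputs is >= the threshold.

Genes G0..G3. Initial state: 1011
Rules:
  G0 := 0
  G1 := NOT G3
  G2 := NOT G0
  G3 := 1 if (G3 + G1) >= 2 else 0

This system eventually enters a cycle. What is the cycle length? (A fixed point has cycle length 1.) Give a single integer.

Answer: 1

Derivation:
Step 0: 1011
Step 1: G0=0(const) G1=NOT G3=NOT 1=0 G2=NOT G0=NOT 1=0 G3=(1+0>=2)=0 -> 0000
Step 2: G0=0(const) G1=NOT G3=NOT 0=1 G2=NOT G0=NOT 0=1 G3=(0+0>=2)=0 -> 0110
Step 3: G0=0(const) G1=NOT G3=NOT 0=1 G2=NOT G0=NOT 0=1 G3=(0+1>=2)=0 -> 0110
State from step 3 equals state from step 2 -> cycle length 1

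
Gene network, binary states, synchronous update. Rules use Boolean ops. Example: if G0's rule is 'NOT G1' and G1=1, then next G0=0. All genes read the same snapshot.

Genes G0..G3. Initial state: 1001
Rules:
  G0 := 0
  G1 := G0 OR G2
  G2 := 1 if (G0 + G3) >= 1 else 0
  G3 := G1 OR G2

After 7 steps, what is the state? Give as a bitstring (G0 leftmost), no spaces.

Step 1: G0=0(const) G1=G0|G2=1|0=1 G2=(1+1>=1)=1 G3=G1|G2=0|0=0 -> 0110
Step 2: G0=0(const) G1=G0|G2=0|1=1 G2=(0+0>=1)=0 G3=G1|G2=1|1=1 -> 0101
Step 3: G0=0(const) G1=G0|G2=0|0=0 G2=(0+1>=1)=1 G3=G1|G2=1|0=1 -> 0011
Step 4: G0=0(const) G1=G0|G2=0|1=1 G2=(0+1>=1)=1 G3=G1|G2=0|1=1 -> 0111
Step 5: G0=0(const) G1=G0|G2=0|1=1 G2=(0+1>=1)=1 G3=G1|G2=1|1=1 -> 0111
Step 6: G0=0(const) G1=G0|G2=0|1=1 G2=(0+1>=1)=1 G3=G1|G2=1|1=1 -> 0111
Step 7: G0=0(const) G1=G0|G2=0|1=1 G2=(0+1>=1)=1 G3=G1|G2=1|1=1 -> 0111

0111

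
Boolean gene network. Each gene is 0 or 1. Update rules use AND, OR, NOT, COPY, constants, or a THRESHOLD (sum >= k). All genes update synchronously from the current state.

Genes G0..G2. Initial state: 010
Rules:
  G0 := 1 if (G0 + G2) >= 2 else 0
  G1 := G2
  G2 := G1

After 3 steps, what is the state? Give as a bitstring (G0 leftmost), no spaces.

Step 1: G0=(0+0>=2)=0 G1=G2=0 G2=G1=1 -> 001
Step 2: G0=(0+1>=2)=0 G1=G2=1 G2=G1=0 -> 010
Step 3: G0=(0+0>=2)=0 G1=G2=0 G2=G1=1 -> 001

001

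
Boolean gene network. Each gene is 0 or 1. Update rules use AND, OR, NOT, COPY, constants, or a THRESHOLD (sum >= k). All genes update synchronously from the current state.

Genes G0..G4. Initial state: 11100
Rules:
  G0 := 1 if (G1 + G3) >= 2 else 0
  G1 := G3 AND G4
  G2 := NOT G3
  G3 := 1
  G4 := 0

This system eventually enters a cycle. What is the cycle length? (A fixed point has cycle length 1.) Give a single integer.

Answer: 1

Derivation:
Step 0: 11100
Step 1: G0=(1+0>=2)=0 G1=G3&G4=0&0=0 G2=NOT G3=NOT 0=1 G3=1(const) G4=0(const) -> 00110
Step 2: G0=(0+1>=2)=0 G1=G3&G4=1&0=0 G2=NOT G3=NOT 1=0 G3=1(const) G4=0(const) -> 00010
Step 3: G0=(0+1>=2)=0 G1=G3&G4=1&0=0 G2=NOT G3=NOT 1=0 G3=1(const) G4=0(const) -> 00010
State from step 3 equals state from step 2 -> cycle length 1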